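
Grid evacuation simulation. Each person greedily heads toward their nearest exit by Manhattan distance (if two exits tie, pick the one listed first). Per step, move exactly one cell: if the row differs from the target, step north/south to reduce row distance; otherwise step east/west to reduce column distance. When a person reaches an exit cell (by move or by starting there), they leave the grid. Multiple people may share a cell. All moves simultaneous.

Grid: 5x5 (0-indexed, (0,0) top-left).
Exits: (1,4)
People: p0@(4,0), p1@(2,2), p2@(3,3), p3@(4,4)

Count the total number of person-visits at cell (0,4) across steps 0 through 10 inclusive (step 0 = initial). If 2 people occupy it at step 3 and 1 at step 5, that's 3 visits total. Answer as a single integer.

Step 0: p0@(4,0) p1@(2,2) p2@(3,3) p3@(4,4) -> at (0,4): 0 [-], cum=0
Step 1: p0@(3,0) p1@(1,2) p2@(2,3) p3@(3,4) -> at (0,4): 0 [-], cum=0
Step 2: p0@(2,0) p1@(1,3) p2@(1,3) p3@(2,4) -> at (0,4): 0 [-], cum=0
Step 3: p0@(1,0) p1@ESC p2@ESC p3@ESC -> at (0,4): 0 [-], cum=0
Step 4: p0@(1,1) p1@ESC p2@ESC p3@ESC -> at (0,4): 0 [-], cum=0
Step 5: p0@(1,2) p1@ESC p2@ESC p3@ESC -> at (0,4): 0 [-], cum=0
Step 6: p0@(1,3) p1@ESC p2@ESC p3@ESC -> at (0,4): 0 [-], cum=0
Step 7: p0@ESC p1@ESC p2@ESC p3@ESC -> at (0,4): 0 [-], cum=0
Total visits = 0

Answer: 0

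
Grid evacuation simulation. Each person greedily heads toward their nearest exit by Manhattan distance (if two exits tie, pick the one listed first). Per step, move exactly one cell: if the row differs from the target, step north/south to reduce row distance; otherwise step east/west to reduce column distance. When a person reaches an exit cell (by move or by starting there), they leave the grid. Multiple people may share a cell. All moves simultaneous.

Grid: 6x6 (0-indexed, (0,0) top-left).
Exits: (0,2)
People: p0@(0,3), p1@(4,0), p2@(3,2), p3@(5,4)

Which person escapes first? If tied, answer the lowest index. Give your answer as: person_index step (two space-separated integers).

Answer: 0 1

Derivation:
Step 1: p0:(0,3)->(0,2)->EXIT | p1:(4,0)->(3,0) | p2:(3,2)->(2,2) | p3:(5,4)->(4,4)
Step 2: p0:escaped | p1:(3,0)->(2,0) | p2:(2,2)->(1,2) | p3:(4,4)->(3,4)
Step 3: p0:escaped | p1:(2,0)->(1,0) | p2:(1,2)->(0,2)->EXIT | p3:(3,4)->(2,4)
Step 4: p0:escaped | p1:(1,0)->(0,0) | p2:escaped | p3:(2,4)->(1,4)
Step 5: p0:escaped | p1:(0,0)->(0,1) | p2:escaped | p3:(1,4)->(0,4)
Step 6: p0:escaped | p1:(0,1)->(0,2)->EXIT | p2:escaped | p3:(0,4)->(0,3)
Step 7: p0:escaped | p1:escaped | p2:escaped | p3:(0,3)->(0,2)->EXIT
Exit steps: [1, 6, 3, 7]
First to escape: p0 at step 1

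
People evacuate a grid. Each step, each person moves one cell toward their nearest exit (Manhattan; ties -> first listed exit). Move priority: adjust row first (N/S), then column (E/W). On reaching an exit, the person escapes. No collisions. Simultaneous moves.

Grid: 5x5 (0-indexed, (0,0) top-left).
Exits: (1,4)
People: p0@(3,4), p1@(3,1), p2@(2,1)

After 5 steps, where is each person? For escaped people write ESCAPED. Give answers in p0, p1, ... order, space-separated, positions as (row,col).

Step 1: p0:(3,4)->(2,4) | p1:(3,1)->(2,1) | p2:(2,1)->(1,1)
Step 2: p0:(2,4)->(1,4)->EXIT | p1:(2,1)->(1,1) | p2:(1,1)->(1,2)
Step 3: p0:escaped | p1:(1,1)->(1,2) | p2:(1,2)->(1,3)
Step 4: p0:escaped | p1:(1,2)->(1,3) | p2:(1,3)->(1,4)->EXIT
Step 5: p0:escaped | p1:(1,3)->(1,4)->EXIT | p2:escaped

ESCAPED ESCAPED ESCAPED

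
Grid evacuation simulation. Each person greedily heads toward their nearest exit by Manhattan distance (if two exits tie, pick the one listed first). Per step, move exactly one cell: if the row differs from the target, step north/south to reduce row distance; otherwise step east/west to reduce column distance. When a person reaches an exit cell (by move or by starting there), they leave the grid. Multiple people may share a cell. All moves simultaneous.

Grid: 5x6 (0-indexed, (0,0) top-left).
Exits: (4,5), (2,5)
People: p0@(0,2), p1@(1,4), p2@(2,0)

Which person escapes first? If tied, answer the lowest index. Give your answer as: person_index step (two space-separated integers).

Answer: 1 2

Derivation:
Step 1: p0:(0,2)->(1,2) | p1:(1,4)->(2,4) | p2:(2,0)->(2,1)
Step 2: p0:(1,2)->(2,2) | p1:(2,4)->(2,5)->EXIT | p2:(2,1)->(2,2)
Step 3: p0:(2,2)->(2,3) | p1:escaped | p2:(2,2)->(2,3)
Step 4: p0:(2,3)->(2,4) | p1:escaped | p2:(2,3)->(2,4)
Step 5: p0:(2,4)->(2,5)->EXIT | p1:escaped | p2:(2,4)->(2,5)->EXIT
Exit steps: [5, 2, 5]
First to escape: p1 at step 2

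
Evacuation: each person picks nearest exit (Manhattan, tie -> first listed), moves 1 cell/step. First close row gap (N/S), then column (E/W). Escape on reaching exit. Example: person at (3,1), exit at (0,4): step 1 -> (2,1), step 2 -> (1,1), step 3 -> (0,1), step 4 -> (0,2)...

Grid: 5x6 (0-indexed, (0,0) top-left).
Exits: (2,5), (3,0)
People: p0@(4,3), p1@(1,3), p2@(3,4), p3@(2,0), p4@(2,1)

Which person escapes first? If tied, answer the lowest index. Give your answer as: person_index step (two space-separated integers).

Step 1: p0:(4,3)->(3,3) | p1:(1,3)->(2,3) | p2:(3,4)->(2,4) | p3:(2,0)->(3,0)->EXIT | p4:(2,1)->(3,1)
Step 2: p0:(3,3)->(2,3) | p1:(2,3)->(2,4) | p2:(2,4)->(2,5)->EXIT | p3:escaped | p4:(3,1)->(3,0)->EXIT
Step 3: p0:(2,3)->(2,4) | p1:(2,4)->(2,5)->EXIT | p2:escaped | p3:escaped | p4:escaped
Step 4: p0:(2,4)->(2,5)->EXIT | p1:escaped | p2:escaped | p3:escaped | p4:escaped
Exit steps: [4, 3, 2, 1, 2]
First to escape: p3 at step 1

Answer: 3 1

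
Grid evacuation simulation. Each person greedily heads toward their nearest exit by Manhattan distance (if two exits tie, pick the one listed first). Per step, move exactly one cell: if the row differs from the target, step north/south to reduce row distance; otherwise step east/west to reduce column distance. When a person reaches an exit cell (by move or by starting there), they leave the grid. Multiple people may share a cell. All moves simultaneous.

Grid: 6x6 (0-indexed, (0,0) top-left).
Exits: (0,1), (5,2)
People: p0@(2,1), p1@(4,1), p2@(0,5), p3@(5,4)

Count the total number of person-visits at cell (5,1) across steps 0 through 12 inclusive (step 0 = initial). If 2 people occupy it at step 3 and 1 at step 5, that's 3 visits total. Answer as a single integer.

Step 0: p0@(2,1) p1@(4,1) p2@(0,5) p3@(5,4) -> at (5,1): 0 [-], cum=0
Step 1: p0@(1,1) p1@(5,1) p2@(0,4) p3@(5,3) -> at (5,1): 1 [p1], cum=1
Step 2: p0@ESC p1@ESC p2@(0,3) p3@ESC -> at (5,1): 0 [-], cum=1
Step 3: p0@ESC p1@ESC p2@(0,2) p3@ESC -> at (5,1): 0 [-], cum=1
Step 4: p0@ESC p1@ESC p2@ESC p3@ESC -> at (5,1): 0 [-], cum=1
Total visits = 1

Answer: 1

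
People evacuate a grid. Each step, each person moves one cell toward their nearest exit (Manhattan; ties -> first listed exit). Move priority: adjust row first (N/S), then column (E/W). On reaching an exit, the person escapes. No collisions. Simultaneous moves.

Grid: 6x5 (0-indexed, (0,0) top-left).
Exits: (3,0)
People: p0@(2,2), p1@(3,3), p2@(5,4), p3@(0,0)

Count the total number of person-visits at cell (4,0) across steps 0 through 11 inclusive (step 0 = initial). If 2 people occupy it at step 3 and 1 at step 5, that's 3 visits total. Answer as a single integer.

Step 0: p0@(2,2) p1@(3,3) p2@(5,4) p3@(0,0) -> at (4,0): 0 [-], cum=0
Step 1: p0@(3,2) p1@(3,2) p2@(4,4) p3@(1,0) -> at (4,0): 0 [-], cum=0
Step 2: p0@(3,1) p1@(3,1) p2@(3,4) p3@(2,0) -> at (4,0): 0 [-], cum=0
Step 3: p0@ESC p1@ESC p2@(3,3) p3@ESC -> at (4,0): 0 [-], cum=0
Step 4: p0@ESC p1@ESC p2@(3,2) p3@ESC -> at (4,0): 0 [-], cum=0
Step 5: p0@ESC p1@ESC p2@(3,1) p3@ESC -> at (4,0): 0 [-], cum=0
Step 6: p0@ESC p1@ESC p2@ESC p3@ESC -> at (4,0): 0 [-], cum=0
Total visits = 0

Answer: 0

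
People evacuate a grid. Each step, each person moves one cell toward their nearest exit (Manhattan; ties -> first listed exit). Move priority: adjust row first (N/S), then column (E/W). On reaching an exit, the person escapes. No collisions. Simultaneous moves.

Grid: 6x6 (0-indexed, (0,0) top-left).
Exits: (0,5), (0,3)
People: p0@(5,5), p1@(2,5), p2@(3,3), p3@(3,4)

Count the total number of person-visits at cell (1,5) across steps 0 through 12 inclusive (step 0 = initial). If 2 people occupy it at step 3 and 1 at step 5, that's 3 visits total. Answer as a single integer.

Step 0: p0@(5,5) p1@(2,5) p2@(3,3) p3@(3,4) -> at (1,5): 0 [-], cum=0
Step 1: p0@(4,5) p1@(1,5) p2@(2,3) p3@(2,4) -> at (1,5): 1 [p1], cum=1
Step 2: p0@(3,5) p1@ESC p2@(1,3) p3@(1,4) -> at (1,5): 0 [-], cum=1
Step 3: p0@(2,5) p1@ESC p2@ESC p3@(0,4) -> at (1,5): 0 [-], cum=1
Step 4: p0@(1,5) p1@ESC p2@ESC p3@ESC -> at (1,5): 1 [p0], cum=2
Step 5: p0@ESC p1@ESC p2@ESC p3@ESC -> at (1,5): 0 [-], cum=2
Total visits = 2

Answer: 2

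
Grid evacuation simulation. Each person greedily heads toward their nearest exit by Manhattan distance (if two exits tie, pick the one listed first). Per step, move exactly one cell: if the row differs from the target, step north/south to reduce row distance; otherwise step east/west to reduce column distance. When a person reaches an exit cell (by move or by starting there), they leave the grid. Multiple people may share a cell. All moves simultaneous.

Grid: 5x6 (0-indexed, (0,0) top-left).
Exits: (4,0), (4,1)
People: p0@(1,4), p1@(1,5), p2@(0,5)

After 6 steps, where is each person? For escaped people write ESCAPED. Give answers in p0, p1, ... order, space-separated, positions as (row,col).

Step 1: p0:(1,4)->(2,4) | p1:(1,5)->(2,5) | p2:(0,5)->(1,5)
Step 2: p0:(2,4)->(3,4) | p1:(2,5)->(3,5) | p2:(1,5)->(2,5)
Step 3: p0:(3,4)->(4,4) | p1:(3,5)->(4,5) | p2:(2,5)->(3,5)
Step 4: p0:(4,4)->(4,3) | p1:(4,5)->(4,4) | p2:(3,5)->(4,5)
Step 5: p0:(4,3)->(4,2) | p1:(4,4)->(4,3) | p2:(4,5)->(4,4)
Step 6: p0:(4,2)->(4,1)->EXIT | p1:(4,3)->(4,2) | p2:(4,4)->(4,3)

ESCAPED (4,2) (4,3)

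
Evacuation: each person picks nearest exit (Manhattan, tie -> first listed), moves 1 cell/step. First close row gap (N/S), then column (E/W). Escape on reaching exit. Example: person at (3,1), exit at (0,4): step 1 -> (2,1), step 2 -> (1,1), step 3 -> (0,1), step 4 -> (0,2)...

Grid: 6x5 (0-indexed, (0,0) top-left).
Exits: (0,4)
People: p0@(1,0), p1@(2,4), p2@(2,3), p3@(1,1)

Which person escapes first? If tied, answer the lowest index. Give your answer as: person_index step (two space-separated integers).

Step 1: p0:(1,0)->(0,0) | p1:(2,4)->(1,4) | p2:(2,3)->(1,3) | p3:(1,1)->(0,1)
Step 2: p0:(0,0)->(0,1) | p1:(1,4)->(0,4)->EXIT | p2:(1,3)->(0,3) | p3:(0,1)->(0,2)
Step 3: p0:(0,1)->(0,2) | p1:escaped | p2:(0,3)->(0,4)->EXIT | p3:(0,2)->(0,3)
Step 4: p0:(0,2)->(0,3) | p1:escaped | p2:escaped | p3:(0,3)->(0,4)->EXIT
Step 5: p0:(0,3)->(0,4)->EXIT | p1:escaped | p2:escaped | p3:escaped
Exit steps: [5, 2, 3, 4]
First to escape: p1 at step 2

Answer: 1 2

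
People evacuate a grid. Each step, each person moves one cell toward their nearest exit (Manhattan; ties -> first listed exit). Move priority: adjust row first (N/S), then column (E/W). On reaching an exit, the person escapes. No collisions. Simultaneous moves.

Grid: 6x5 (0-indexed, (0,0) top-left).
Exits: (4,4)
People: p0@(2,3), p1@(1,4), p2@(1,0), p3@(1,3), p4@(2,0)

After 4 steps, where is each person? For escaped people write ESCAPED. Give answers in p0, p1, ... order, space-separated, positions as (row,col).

Step 1: p0:(2,3)->(3,3) | p1:(1,4)->(2,4) | p2:(1,0)->(2,0) | p3:(1,3)->(2,3) | p4:(2,0)->(3,0)
Step 2: p0:(3,3)->(4,3) | p1:(2,4)->(3,4) | p2:(2,0)->(3,0) | p3:(2,3)->(3,3) | p4:(3,0)->(4,0)
Step 3: p0:(4,3)->(4,4)->EXIT | p1:(3,4)->(4,4)->EXIT | p2:(3,0)->(4,0) | p3:(3,3)->(4,3) | p4:(4,0)->(4,1)
Step 4: p0:escaped | p1:escaped | p2:(4,0)->(4,1) | p3:(4,3)->(4,4)->EXIT | p4:(4,1)->(4,2)

ESCAPED ESCAPED (4,1) ESCAPED (4,2)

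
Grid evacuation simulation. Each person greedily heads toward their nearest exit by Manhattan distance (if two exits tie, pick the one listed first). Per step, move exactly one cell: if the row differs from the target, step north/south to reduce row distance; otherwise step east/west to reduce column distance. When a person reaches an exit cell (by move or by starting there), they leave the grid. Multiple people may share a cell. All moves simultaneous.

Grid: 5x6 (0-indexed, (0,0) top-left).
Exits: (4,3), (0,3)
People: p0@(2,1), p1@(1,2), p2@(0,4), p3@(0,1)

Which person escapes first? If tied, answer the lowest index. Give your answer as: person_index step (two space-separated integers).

Answer: 2 1

Derivation:
Step 1: p0:(2,1)->(3,1) | p1:(1,2)->(0,2) | p2:(0,4)->(0,3)->EXIT | p3:(0,1)->(0,2)
Step 2: p0:(3,1)->(4,1) | p1:(0,2)->(0,3)->EXIT | p2:escaped | p3:(0,2)->(0,3)->EXIT
Step 3: p0:(4,1)->(4,2) | p1:escaped | p2:escaped | p3:escaped
Step 4: p0:(4,2)->(4,3)->EXIT | p1:escaped | p2:escaped | p3:escaped
Exit steps: [4, 2, 1, 2]
First to escape: p2 at step 1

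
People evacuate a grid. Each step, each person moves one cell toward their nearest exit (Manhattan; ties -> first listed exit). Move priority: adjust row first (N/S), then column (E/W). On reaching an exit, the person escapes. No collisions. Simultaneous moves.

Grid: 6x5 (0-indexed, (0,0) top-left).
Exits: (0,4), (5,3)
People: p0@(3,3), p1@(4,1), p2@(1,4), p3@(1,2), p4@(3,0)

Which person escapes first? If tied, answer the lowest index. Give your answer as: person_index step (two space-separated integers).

Step 1: p0:(3,3)->(4,3) | p1:(4,1)->(5,1) | p2:(1,4)->(0,4)->EXIT | p3:(1,2)->(0,2) | p4:(3,0)->(4,0)
Step 2: p0:(4,3)->(5,3)->EXIT | p1:(5,1)->(5,2) | p2:escaped | p3:(0,2)->(0,3) | p4:(4,0)->(5,0)
Step 3: p0:escaped | p1:(5,2)->(5,3)->EXIT | p2:escaped | p3:(0,3)->(0,4)->EXIT | p4:(5,0)->(5,1)
Step 4: p0:escaped | p1:escaped | p2:escaped | p3:escaped | p4:(5,1)->(5,2)
Step 5: p0:escaped | p1:escaped | p2:escaped | p3:escaped | p4:(5,2)->(5,3)->EXIT
Exit steps: [2, 3, 1, 3, 5]
First to escape: p2 at step 1

Answer: 2 1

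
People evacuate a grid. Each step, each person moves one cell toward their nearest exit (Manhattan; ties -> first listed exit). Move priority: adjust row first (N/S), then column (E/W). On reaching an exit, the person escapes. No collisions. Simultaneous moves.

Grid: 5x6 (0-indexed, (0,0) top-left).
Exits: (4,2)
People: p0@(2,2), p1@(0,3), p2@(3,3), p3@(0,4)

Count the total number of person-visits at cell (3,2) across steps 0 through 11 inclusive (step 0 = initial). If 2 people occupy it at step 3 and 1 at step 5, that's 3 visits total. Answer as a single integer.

Step 0: p0@(2,2) p1@(0,3) p2@(3,3) p3@(0,4) -> at (3,2): 0 [-], cum=0
Step 1: p0@(3,2) p1@(1,3) p2@(4,3) p3@(1,4) -> at (3,2): 1 [p0], cum=1
Step 2: p0@ESC p1@(2,3) p2@ESC p3@(2,4) -> at (3,2): 0 [-], cum=1
Step 3: p0@ESC p1@(3,3) p2@ESC p3@(3,4) -> at (3,2): 0 [-], cum=1
Step 4: p0@ESC p1@(4,3) p2@ESC p3@(4,4) -> at (3,2): 0 [-], cum=1
Step 5: p0@ESC p1@ESC p2@ESC p3@(4,3) -> at (3,2): 0 [-], cum=1
Step 6: p0@ESC p1@ESC p2@ESC p3@ESC -> at (3,2): 0 [-], cum=1
Total visits = 1

Answer: 1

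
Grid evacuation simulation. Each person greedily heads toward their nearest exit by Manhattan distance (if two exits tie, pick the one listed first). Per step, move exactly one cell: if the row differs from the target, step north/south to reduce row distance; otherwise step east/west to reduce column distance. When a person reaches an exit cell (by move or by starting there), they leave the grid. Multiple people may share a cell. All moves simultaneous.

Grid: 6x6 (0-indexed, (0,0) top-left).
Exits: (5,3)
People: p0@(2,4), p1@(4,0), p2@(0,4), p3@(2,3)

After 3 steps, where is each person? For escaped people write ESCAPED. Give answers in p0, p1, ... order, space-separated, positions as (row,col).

Step 1: p0:(2,4)->(3,4) | p1:(4,0)->(5,0) | p2:(0,4)->(1,4) | p3:(2,3)->(3,3)
Step 2: p0:(3,4)->(4,4) | p1:(5,0)->(5,1) | p2:(1,4)->(2,4) | p3:(3,3)->(4,3)
Step 3: p0:(4,4)->(5,4) | p1:(5,1)->(5,2) | p2:(2,4)->(3,4) | p3:(4,3)->(5,3)->EXIT

(5,4) (5,2) (3,4) ESCAPED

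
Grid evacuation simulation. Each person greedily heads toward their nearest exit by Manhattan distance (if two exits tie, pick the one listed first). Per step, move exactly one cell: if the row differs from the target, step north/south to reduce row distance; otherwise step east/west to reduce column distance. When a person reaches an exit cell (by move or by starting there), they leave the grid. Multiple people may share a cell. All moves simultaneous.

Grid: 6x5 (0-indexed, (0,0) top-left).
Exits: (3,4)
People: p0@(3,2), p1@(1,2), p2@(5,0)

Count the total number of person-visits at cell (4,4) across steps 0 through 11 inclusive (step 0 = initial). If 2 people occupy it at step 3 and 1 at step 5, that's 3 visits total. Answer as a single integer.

Answer: 0

Derivation:
Step 0: p0@(3,2) p1@(1,2) p2@(5,0) -> at (4,4): 0 [-], cum=0
Step 1: p0@(3,3) p1@(2,2) p2@(4,0) -> at (4,4): 0 [-], cum=0
Step 2: p0@ESC p1@(3,2) p2@(3,0) -> at (4,4): 0 [-], cum=0
Step 3: p0@ESC p1@(3,3) p2@(3,1) -> at (4,4): 0 [-], cum=0
Step 4: p0@ESC p1@ESC p2@(3,2) -> at (4,4): 0 [-], cum=0
Step 5: p0@ESC p1@ESC p2@(3,3) -> at (4,4): 0 [-], cum=0
Step 6: p0@ESC p1@ESC p2@ESC -> at (4,4): 0 [-], cum=0
Total visits = 0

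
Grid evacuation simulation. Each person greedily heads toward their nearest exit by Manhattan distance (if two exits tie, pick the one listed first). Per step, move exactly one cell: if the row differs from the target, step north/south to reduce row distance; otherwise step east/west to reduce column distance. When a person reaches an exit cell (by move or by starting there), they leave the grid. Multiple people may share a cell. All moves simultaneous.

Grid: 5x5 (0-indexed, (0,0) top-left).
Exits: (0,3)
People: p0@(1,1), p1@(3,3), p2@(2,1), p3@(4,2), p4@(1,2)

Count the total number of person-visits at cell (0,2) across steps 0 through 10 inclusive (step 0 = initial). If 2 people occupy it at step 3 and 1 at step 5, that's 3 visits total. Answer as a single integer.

Step 0: p0@(1,1) p1@(3,3) p2@(2,1) p3@(4,2) p4@(1,2) -> at (0,2): 0 [-], cum=0
Step 1: p0@(0,1) p1@(2,3) p2@(1,1) p3@(3,2) p4@(0,2) -> at (0,2): 1 [p4], cum=1
Step 2: p0@(0,2) p1@(1,3) p2@(0,1) p3@(2,2) p4@ESC -> at (0,2): 1 [p0], cum=2
Step 3: p0@ESC p1@ESC p2@(0,2) p3@(1,2) p4@ESC -> at (0,2): 1 [p2], cum=3
Step 4: p0@ESC p1@ESC p2@ESC p3@(0,2) p4@ESC -> at (0,2): 1 [p3], cum=4
Step 5: p0@ESC p1@ESC p2@ESC p3@ESC p4@ESC -> at (0,2): 0 [-], cum=4
Total visits = 4

Answer: 4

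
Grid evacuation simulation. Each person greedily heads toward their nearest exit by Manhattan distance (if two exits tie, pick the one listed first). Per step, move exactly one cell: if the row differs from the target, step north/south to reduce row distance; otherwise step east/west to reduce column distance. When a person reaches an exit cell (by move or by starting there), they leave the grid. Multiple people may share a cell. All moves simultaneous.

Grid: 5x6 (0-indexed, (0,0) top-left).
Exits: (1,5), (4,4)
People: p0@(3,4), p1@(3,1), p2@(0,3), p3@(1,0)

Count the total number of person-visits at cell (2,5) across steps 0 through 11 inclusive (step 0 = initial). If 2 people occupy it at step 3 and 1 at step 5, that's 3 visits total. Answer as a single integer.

Step 0: p0@(3,4) p1@(3,1) p2@(0,3) p3@(1,0) -> at (2,5): 0 [-], cum=0
Step 1: p0@ESC p1@(4,1) p2@(1,3) p3@(1,1) -> at (2,5): 0 [-], cum=0
Step 2: p0@ESC p1@(4,2) p2@(1,4) p3@(1,2) -> at (2,5): 0 [-], cum=0
Step 3: p0@ESC p1@(4,3) p2@ESC p3@(1,3) -> at (2,5): 0 [-], cum=0
Step 4: p0@ESC p1@ESC p2@ESC p3@(1,4) -> at (2,5): 0 [-], cum=0
Step 5: p0@ESC p1@ESC p2@ESC p3@ESC -> at (2,5): 0 [-], cum=0
Total visits = 0

Answer: 0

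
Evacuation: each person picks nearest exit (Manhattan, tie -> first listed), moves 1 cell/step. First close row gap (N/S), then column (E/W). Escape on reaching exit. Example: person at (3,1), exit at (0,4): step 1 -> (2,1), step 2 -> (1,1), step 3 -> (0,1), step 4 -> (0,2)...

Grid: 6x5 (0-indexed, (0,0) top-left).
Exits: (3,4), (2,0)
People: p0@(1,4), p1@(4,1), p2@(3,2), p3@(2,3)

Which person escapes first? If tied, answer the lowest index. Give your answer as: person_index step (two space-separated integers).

Answer: 0 2

Derivation:
Step 1: p0:(1,4)->(2,4) | p1:(4,1)->(3,1) | p2:(3,2)->(3,3) | p3:(2,3)->(3,3)
Step 2: p0:(2,4)->(3,4)->EXIT | p1:(3,1)->(2,1) | p2:(3,3)->(3,4)->EXIT | p3:(3,3)->(3,4)->EXIT
Step 3: p0:escaped | p1:(2,1)->(2,0)->EXIT | p2:escaped | p3:escaped
Exit steps: [2, 3, 2, 2]
First to escape: p0 at step 2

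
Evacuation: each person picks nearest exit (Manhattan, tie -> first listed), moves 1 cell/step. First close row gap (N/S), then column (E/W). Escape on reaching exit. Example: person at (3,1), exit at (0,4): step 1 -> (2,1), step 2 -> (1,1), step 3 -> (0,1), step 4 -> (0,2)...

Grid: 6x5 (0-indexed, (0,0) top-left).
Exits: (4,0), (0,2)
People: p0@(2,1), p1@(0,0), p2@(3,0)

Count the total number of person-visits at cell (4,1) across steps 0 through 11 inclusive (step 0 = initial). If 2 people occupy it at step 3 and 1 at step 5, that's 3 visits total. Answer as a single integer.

Step 0: p0@(2,1) p1@(0,0) p2@(3,0) -> at (4,1): 0 [-], cum=0
Step 1: p0@(3,1) p1@(0,1) p2@ESC -> at (4,1): 0 [-], cum=0
Step 2: p0@(4,1) p1@ESC p2@ESC -> at (4,1): 1 [p0], cum=1
Step 3: p0@ESC p1@ESC p2@ESC -> at (4,1): 0 [-], cum=1
Total visits = 1

Answer: 1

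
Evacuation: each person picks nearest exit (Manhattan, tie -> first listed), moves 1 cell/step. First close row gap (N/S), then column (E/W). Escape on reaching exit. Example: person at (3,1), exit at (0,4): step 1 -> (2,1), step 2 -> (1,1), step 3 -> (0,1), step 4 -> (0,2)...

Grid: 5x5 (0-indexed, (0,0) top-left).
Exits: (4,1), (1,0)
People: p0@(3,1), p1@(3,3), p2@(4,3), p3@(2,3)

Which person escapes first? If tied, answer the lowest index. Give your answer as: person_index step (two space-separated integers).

Answer: 0 1

Derivation:
Step 1: p0:(3,1)->(4,1)->EXIT | p1:(3,3)->(4,3) | p2:(4,3)->(4,2) | p3:(2,3)->(3,3)
Step 2: p0:escaped | p1:(4,3)->(4,2) | p2:(4,2)->(4,1)->EXIT | p3:(3,3)->(4,3)
Step 3: p0:escaped | p1:(4,2)->(4,1)->EXIT | p2:escaped | p3:(4,3)->(4,2)
Step 4: p0:escaped | p1:escaped | p2:escaped | p3:(4,2)->(4,1)->EXIT
Exit steps: [1, 3, 2, 4]
First to escape: p0 at step 1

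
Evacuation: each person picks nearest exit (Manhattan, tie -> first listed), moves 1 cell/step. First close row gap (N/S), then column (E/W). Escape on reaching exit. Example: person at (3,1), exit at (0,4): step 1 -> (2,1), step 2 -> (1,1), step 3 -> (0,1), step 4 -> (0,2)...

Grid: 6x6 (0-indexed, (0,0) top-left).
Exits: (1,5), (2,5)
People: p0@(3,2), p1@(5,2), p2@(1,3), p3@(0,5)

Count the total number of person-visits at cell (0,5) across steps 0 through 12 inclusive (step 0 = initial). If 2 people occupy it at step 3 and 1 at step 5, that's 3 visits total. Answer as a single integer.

Step 0: p0@(3,2) p1@(5,2) p2@(1,3) p3@(0,5) -> at (0,5): 1 [p3], cum=1
Step 1: p0@(2,2) p1@(4,2) p2@(1,4) p3@ESC -> at (0,5): 0 [-], cum=1
Step 2: p0@(2,3) p1@(3,2) p2@ESC p3@ESC -> at (0,5): 0 [-], cum=1
Step 3: p0@(2,4) p1@(2,2) p2@ESC p3@ESC -> at (0,5): 0 [-], cum=1
Step 4: p0@ESC p1@(2,3) p2@ESC p3@ESC -> at (0,5): 0 [-], cum=1
Step 5: p0@ESC p1@(2,4) p2@ESC p3@ESC -> at (0,5): 0 [-], cum=1
Step 6: p0@ESC p1@ESC p2@ESC p3@ESC -> at (0,5): 0 [-], cum=1
Total visits = 1

Answer: 1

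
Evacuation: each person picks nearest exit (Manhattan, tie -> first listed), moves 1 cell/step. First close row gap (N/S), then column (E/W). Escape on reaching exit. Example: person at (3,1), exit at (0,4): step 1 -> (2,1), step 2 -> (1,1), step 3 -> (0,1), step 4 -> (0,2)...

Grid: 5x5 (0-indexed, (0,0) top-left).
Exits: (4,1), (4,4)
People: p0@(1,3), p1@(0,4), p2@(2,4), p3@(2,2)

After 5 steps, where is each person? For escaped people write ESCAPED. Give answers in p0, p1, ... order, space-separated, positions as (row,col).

Step 1: p0:(1,3)->(2,3) | p1:(0,4)->(1,4) | p2:(2,4)->(3,4) | p3:(2,2)->(3,2)
Step 2: p0:(2,3)->(3,3) | p1:(1,4)->(2,4) | p2:(3,4)->(4,4)->EXIT | p3:(3,2)->(4,2)
Step 3: p0:(3,3)->(4,3) | p1:(2,4)->(3,4) | p2:escaped | p3:(4,2)->(4,1)->EXIT
Step 4: p0:(4,3)->(4,4)->EXIT | p1:(3,4)->(4,4)->EXIT | p2:escaped | p3:escaped

ESCAPED ESCAPED ESCAPED ESCAPED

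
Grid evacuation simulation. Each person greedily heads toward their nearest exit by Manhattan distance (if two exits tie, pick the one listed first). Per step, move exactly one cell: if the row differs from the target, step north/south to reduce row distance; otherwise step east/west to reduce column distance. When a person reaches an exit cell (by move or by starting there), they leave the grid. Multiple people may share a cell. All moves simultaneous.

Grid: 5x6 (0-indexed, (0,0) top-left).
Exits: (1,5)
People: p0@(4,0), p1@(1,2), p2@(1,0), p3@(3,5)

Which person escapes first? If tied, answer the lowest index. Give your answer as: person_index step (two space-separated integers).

Answer: 3 2

Derivation:
Step 1: p0:(4,0)->(3,0) | p1:(1,2)->(1,3) | p2:(1,0)->(1,1) | p3:(3,5)->(2,5)
Step 2: p0:(3,0)->(2,0) | p1:(1,3)->(1,4) | p2:(1,1)->(1,2) | p3:(2,5)->(1,5)->EXIT
Step 3: p0:(2,0)->(1,0) | p1:(1,4)->(1,5)->EXIT | p2:(1,2)->(1,3) | p3:escaped
Step 4: p0:(1,0)->(1,1) | p1:escaped | p2:(1,3)->(1,4) | p3:escaped
Step 5: p0:(1,1)->(1,2) | p1:escaped | p2:(1,4)->(1,5)->EXIT | p3:escaped
Step 6: p0:(1,2)->(1,3) | p1:escaped | p2:escaped | p3:escaped
Step 7: p0:(1,3)->(1,4) | p1:escaped | p2:escaped | p3:escaped
Step 8: p0:(1,4)->(1,5)->EXIT | p1:escaped | p2:escaped | p3:escaped
Exit steps: [8, 3, 5, 2]
First to escape: p3 at step 2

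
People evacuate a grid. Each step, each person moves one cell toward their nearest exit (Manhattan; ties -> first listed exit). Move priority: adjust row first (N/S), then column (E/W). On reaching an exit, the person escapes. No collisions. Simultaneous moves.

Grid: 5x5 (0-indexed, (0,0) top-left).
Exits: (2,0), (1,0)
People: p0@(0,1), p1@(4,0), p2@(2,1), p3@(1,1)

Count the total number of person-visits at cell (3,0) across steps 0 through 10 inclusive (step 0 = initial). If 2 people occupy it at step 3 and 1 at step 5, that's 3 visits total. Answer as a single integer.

Answer: 1

Derivation:
Step 0: p0@(0,1) p1@(4,0) p2@(2,1) p3@(1,1) -> at (3,0): 0 [-], cum=0
Step 1: p0@(1,1) p1@(3,0) p2@ESC p3@ESC -> at (3,0): 1 [p1], cum=1
Step 2: p0@ESC p1@ESC p2@ESC p3@ESC -> at (3,0): 0 [-], cum=1
Total visits = 1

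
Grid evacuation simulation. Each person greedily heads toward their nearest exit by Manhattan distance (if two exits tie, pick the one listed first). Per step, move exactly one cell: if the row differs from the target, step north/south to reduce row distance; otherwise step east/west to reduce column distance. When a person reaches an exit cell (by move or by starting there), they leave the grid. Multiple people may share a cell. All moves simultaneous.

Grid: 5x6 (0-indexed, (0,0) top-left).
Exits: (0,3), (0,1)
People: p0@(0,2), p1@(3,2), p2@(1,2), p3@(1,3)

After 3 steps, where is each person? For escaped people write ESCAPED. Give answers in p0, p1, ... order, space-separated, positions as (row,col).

Step 1: p0:(0,2)->(0,3)->EXIT | p1:(3,2)->(2,2) | p2:(1,2)->(0,2) | p3:(1,3)->(0,3)->EXIT
Step 2: p0:escaped | p1:(2,2)->(1,2) | p2:(0,2)->(0,3)->EXIT | p3:escaped
Step 3: p0:escaped | p1:(1,2)->(0,2) | p2:escaped | p3:escaped

ESCAPED (0,2) ESCAPED ESCAPED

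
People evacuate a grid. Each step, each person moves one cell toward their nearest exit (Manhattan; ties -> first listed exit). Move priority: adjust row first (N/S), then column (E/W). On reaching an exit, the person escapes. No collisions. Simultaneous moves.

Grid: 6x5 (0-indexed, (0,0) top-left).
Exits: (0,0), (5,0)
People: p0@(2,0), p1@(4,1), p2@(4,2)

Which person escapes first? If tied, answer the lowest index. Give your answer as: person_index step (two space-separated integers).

Answer: 0 2

Derivation:
Step 1: p0:(2,0)->(1,0) | p1:(4,1)->(5,1) | p2:(4,2)->(5,2)
Step 2: p0:(1,0)->(0,0)->EXIT | p1:(5,1)->(5,0)->EXIT | p2:(5,2)->(5,1)
Step 3: p0:escaped | p1:escaped | p2:(5,1)->(5,0)->EXIT
Exit steps: [2, 2, 3]
First to escape: p0 at step 2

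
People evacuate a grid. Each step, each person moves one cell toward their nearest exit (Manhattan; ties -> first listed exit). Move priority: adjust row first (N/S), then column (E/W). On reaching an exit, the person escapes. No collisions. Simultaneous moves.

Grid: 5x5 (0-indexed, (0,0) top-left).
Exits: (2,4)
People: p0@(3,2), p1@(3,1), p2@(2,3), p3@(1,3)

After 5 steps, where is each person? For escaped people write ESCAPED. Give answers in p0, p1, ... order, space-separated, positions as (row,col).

Step 1: p0:(3,2)->(2,2) | p1:(3,1)->(2,1) | p2:(2,3)->(2,4)->EXIT | p3:(1,3)->(2,3)
Step 2: p0:(2,2)->(2,3) | p1:(2,1)->(2,2) | p2:escaped | p3:(2,3)->(2,4)->EXIT
Step 3: p0:(2,3)->(2,4)->EXIT | p1:(2,2)->(2,3) | p2:escaped | p3:escaped
Step 4: p0:escaped | p1:(2,3)->(2,4)->EXIT | p2:escaped | p3:escaped

ESCAPED ESCAPED ESCAPED ESCAPED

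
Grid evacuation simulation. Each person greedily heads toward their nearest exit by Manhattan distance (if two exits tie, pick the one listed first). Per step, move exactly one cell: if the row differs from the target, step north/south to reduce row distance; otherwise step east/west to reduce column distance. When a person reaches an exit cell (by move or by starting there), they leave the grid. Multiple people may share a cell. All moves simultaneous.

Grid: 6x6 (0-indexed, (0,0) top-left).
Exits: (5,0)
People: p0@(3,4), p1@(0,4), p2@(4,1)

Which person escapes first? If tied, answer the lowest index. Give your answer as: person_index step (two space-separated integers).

Answer: 2 2

Derivation:
Step 1: p0:(3,4)->(4,4) | p1:(0,4)->(1,4) | p2:(4,1)->(5,1)
Step 2: p0:(4,4)->(5,4) | p1:(1,4)->(2,4) | p2:(5,1)->(5,0)->EXIT
Step 3: p0:(5,4)->(5,3) | p1:(2,4)->(3,4) | p2:escaped
Step 4: p0:(5,3)->(5,2) | p1:(3,4)->(4,4) | p2:escaped
Step 5: p0:(5,2)->(5,1) | p1:(4,4)->(5,4) | p2:escaped
Step 6: p0:(5,1)->(5,0)->EXIT | p1:(5,4)->(5,3) | p2:escaped
Step 7: p0:escaped | p1:(5,3)->(5,2) | p2:escaped
Step 8: p0:escaped | p1:(5,2)->(5,1) | p2:escaped
Step 9: p0:escaped | p1:(5,1)->(5,0)->EXIT | p2:escaped
Exit steps: [6, 9, 2]
First to escape: p2 at step 2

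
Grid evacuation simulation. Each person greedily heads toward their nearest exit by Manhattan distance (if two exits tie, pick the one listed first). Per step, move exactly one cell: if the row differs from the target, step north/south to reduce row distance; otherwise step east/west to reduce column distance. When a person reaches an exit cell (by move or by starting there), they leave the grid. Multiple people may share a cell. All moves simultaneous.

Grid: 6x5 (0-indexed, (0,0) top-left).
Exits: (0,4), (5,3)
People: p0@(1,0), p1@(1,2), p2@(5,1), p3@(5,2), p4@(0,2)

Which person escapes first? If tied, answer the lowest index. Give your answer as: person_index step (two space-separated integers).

Step 1: p0:(1,0)->(0,0) | p1:(1,2)->(0,2) | p2:(5,1)->(5,2) | p3:(5,2)->(5,3)->EXIT | p4:(0,2)->(0,3)
Step 2: p0:(0,0)->(0,1) | p1:(0,2)->(0,3) | p2:(5,2)->(5,3)->EXIT | p3:escaped | p4:(0,3)->(0,4)->EXIT
Step 3: p0:(0,1)->(0,2) | p1:(0,3)->(0,4)->EXIT | p2:escaped | p3:escaped | p4:escaped
Step 4: p0:(0,2)->(0,3) | p1:escaped | p2:escaped | p3:escaped | p4:escaped
Step 5: p0:(0,3)->(0,4)->EXIT | p1:escaped | p2:escaped | p3:escaped | p4:escaped
Exit steps: [5, 3, 2, 1, 2]
First to escape: p3 at step 1

Answer: 3 1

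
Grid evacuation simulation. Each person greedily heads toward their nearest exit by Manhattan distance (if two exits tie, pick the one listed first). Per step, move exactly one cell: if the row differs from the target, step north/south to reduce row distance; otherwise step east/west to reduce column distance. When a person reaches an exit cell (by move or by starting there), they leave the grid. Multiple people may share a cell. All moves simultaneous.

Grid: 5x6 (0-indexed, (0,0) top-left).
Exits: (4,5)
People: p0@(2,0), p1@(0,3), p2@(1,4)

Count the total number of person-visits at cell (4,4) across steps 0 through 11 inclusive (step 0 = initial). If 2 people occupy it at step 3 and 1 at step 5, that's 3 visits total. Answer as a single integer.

Answer: 3

Derivation:
Step 0: p0@(2,0) p1@(0,3) p2@(1,4) -> at (4,4): 0 [-], cum=0
Step 1: p0@(3,0) p1@(1,3) p2@(2,4) -> at (4,4): 0 [-], cum=0
Step 2: p0@(4,0) p1@(2,3) p2@(3,4) -> at (4,4): 0 [-], cum=0
Step 3: p0@(4,1) p1@(3,3) p2@(4,4) -> at (4,4): 1 [p2], cum=1
Step 4: p0@(4,2) p1@(4,3) p2@ESC -> at (4,4): 0 [-], cum=1
Step 5: p0@(4,3) p1@(4,4) p2@ESC -> at (4,4): 1 [p1], cum=2
Step 6: p0@(4,4) p1@ESC p2@ESC -> at (4,4): 1 [p0], cum=3
Step 7: p0@ESC p1@ESC p2@ESC -> at (4,4): 0 [-], cum=3
Total visits = 3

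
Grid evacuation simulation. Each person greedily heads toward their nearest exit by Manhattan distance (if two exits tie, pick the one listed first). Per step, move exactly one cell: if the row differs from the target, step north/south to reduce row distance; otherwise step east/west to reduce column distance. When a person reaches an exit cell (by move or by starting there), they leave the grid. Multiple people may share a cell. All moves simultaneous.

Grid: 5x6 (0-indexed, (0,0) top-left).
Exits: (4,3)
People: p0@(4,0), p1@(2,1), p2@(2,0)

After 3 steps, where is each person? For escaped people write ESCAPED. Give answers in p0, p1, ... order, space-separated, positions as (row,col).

Step 1: p0:(4,0)->(4,1) | p1:(2,1)->(3,1) | p2:(2,0)->(3,0)
Step 2: p0:(4,1)->(4,2) | p1:(3,1)->(4,1) | p2:(3,0)->(4,0)
Step 3: p0:(4,2)->(4,3)->EXIT | p1:(4,1)->(4,2) | p2:(4,0)->(4,1)

ESCAPED (4,2) (4,1)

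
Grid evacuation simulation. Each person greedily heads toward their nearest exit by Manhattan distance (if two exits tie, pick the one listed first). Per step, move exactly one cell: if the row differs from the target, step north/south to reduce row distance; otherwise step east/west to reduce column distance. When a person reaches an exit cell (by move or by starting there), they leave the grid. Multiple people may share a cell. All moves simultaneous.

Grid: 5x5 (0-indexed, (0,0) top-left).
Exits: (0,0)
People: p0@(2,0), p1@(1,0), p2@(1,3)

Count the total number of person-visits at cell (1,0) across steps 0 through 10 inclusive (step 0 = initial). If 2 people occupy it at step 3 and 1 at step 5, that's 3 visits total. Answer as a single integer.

Answer: 2

Derivation:
Step 0: p0@(2,0) p1@(1,0) p2@(1,3) -> at (1,0): 1 [p1], cum=1
Step 1: p0@(1,0) p1@ESC p2@(0,3) -> at (1,0): 1 [p0], cum=2
Step 2: p0@ESC p1@ESC p2@(0,2) -> at (1,0): 0 [-], cum=2
Step 3: p0@ESC p1@ESC p2@(0,1) -> at (1,0): 0 [-], cum=2
Step 4: p0@ESC p1@ESC p2@ESC -> at (1,0): 0 [-], cum=2
Total visits = 2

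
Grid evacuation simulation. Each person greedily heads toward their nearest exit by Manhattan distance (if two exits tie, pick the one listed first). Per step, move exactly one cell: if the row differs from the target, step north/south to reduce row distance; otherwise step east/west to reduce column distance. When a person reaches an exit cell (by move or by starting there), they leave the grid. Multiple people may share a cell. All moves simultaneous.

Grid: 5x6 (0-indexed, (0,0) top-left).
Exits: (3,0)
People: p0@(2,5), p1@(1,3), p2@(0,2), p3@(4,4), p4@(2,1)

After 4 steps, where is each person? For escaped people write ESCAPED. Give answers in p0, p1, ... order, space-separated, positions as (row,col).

Step 1: p0:(2,5)->(3,5) | p1:(1,3)->(2,3) | p2:(0,2)->(1,2) | p3:(4,4)->(3,4) | p4:(2,1)->(3,1)
Step 2: p0:(3,5)->(3,4) | p1:(2,3)->(3,3) | p2:(1,2)->(2,2) | p3:(3,4)->(3,3) | p4:(3,1)->(3,0)->EXIT
Step 3: p0:(3,4)->(3,3) | p1:(3,3)->(3,2) | p2:(2,2)->(3,2) | p3:(3,3)->(3,2) | p4:escaped
Step 4: p0:(3,3)->(3,2) | p1:(3,2)->(3,1) | p2:(3,2)->(3,1) | p3:(3,2)->(3,1) | p4:escaped

(3,2) (3,1) (3,1) (3,1) ESCAPED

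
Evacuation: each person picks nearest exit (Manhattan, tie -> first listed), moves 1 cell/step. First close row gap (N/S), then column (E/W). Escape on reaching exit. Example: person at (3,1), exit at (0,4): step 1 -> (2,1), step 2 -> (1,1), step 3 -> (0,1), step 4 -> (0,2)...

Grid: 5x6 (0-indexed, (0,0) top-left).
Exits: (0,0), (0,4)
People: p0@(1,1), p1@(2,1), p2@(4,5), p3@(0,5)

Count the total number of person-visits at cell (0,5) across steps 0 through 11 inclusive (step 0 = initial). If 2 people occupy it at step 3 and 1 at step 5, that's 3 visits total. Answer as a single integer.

Step 0: p0@(1,1) p1@(2,1) p2@(4,5) p3@(0,5) -> at (0,5): 1 [p3], cum=1
Step 1: p0@(0,1) p1@(1,1) p2@(3,5) p3@ESC -> at (0,5): 0 [-], cum=1
Step 2: p0@ESC p1@(0,1) p2@(2,5) p3@ESC -> at (0,5): 0 [-], cum=1
Step 3: p0@ESC p1@ESC p2@(1,5) p3@ESC -> at (0,5): 0 [-], cum=1
Step 4: p0@ESC p1@ESC p2@(0,5) p3@ESC -> at (0,5): 1 [p2], cum=2
Step 5: p0@ESC p1@ESC p2@ESC p3@ESC -> at (0,5): 0 [-], cum=2
Total visits = 2

Answer: 2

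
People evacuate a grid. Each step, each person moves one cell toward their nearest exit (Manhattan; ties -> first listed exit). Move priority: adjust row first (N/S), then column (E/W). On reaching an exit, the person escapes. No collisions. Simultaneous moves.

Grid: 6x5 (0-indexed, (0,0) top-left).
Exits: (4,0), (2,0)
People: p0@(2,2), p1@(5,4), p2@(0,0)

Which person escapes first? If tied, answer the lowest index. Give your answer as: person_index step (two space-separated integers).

Step 1: p0:(2,2)->(2,1) | p1:(5,4)->(4,4) | p2:(0,0)->(1,0)
Step 2: p0:(2,1)->(2,0)->EXIT | p1:(4,4)->(4,3) | p2:(1,0)->(2,0)->EXIT
Step 3: p0:escaped | p1:(4,3)->(4,2) | p2:escaped
Step 4: p0:escaped | p1:(4,2)->(4,1) | p2:escaped
Step 5: p0:escaped | p1:(4,1)->(4,0)->EXIT | p2:escaped
Exit steps: [2, 5, 2]
First to escape: p0 at step 2

Answer: 0 2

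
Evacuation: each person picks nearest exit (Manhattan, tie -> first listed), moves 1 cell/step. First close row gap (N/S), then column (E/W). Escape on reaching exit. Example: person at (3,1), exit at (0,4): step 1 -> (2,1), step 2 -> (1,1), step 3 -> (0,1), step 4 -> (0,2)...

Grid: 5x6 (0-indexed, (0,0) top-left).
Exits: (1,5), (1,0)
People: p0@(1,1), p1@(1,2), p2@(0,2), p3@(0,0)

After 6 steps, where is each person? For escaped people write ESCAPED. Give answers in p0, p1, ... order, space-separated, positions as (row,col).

Step 1: p0:(1,1)->(1,0)->EXIT | p1:(1,2)->(1,1) | p2:(0,2)->(1,2) | p3:(0,0)->(1,0)->EXIT
Step 2: p0:escaped | p1:(1,1)->(1,0)->EXIT | p2:(1,2)->(1,1) | p3:escaped
Step 3: p0:escaped | p1:escaped | p2:(1,1)->(1,0)->EXIT | p3:escaped

ESCAPED ESCAPED ESCAPED ESCAPED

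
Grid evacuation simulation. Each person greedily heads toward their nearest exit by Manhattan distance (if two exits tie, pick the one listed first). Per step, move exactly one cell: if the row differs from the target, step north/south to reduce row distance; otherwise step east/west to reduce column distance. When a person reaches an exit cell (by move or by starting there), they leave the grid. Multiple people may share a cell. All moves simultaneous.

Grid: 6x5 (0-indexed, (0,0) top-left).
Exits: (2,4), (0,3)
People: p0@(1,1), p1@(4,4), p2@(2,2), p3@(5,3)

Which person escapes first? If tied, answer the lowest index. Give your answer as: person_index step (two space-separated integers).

Step 1: p0:(1,1)->(0,1) | p1:(4,4)->(3,4) | p2:(2,2)->(2,3) | p3:(5,3)->(4,3)
Step 2: p0:(0,1)->(0,2) | p1:(3,4)->(2,4)->EXIT | p2:(2,3)->(2,4)->EXIT | p3:(4,3)->(3,3)
Step 3: p0:(0,2)->(0,3)->EXIT | p1:escaped | p2:escaped | p3:(3,3)->(2,3)
Step 4: p0:escaped | p1:escaped | p2:escaped | p3:(2,3)->(2,4)->EXIT
Exit steps: [3, 2, 2, 4]
First to escape: p1 at step 2

Answer: 1 2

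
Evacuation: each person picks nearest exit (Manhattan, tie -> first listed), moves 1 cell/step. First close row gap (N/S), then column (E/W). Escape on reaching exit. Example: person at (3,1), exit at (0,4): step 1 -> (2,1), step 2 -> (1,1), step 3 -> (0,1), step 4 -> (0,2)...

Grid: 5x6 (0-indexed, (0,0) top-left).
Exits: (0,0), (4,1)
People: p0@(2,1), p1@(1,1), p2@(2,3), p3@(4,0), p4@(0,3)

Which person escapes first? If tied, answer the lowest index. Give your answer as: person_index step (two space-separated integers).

Answer: 3 1

Derivation:
Step 1: p0:(2,1)->(3,1) | p1:(1,1)->(0,1) | p2:(2,3)->(3,3) | p3:(4,0)->(4,1)->EXIT | p4:(0,3)->(0,2)
Step 2: p0:(3,1)->(4,1)->EXIT | p1:(0,1)->(0,0)->EXIT | p2:(3,3)->(4,3) | p3:escaped | p4:(0,2)->(0,1)
Step 3: p0:escaped | p1:escaped | p2:(4,3)->(4,2) | p3:escaped | p4:(0,1)->(0,0)->EXIT
Step 4: p0:escaped | p1:escaped | p2:(4,2)->(4,1)->EXIT | p3:escaped | p4:escaped
Exit steps: [2, 2, 4, 1, 3]
First to escape: p3 at step 1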